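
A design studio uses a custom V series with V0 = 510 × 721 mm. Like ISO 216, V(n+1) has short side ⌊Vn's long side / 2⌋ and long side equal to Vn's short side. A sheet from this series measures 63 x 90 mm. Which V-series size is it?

V6

V0: 510 × 721 mm
V1: 360 × 510 mm
V2: 255 × 360 mm
V3: 180 × 255 mm
V4: 127 × 180 mm
V5: 90 × 127 mm
V6: 63 × 90 mm
V7: 45 × 63 mm
→ matches V6.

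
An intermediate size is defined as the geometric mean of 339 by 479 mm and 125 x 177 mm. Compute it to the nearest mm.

Short side: √(339 · 125) = √42375 ≈ 205.9 → 206 mm
Long side: √(479 · 177) = √84783 ≈ 291.2 → 291 mm

206 × 291 mm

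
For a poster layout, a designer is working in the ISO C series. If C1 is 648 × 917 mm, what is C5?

162 × 229 mm

C2: ⌊917/2⌋ × 648 = 458 × 648 mm
C3: ⌊648/2⌋ × 458 = 324 × 458 mm
C4: ⌊458/2⌋ × 324 = 229 × 324 mm
C5: ⌊324/2⌋ × 229 = 162 × 229 mm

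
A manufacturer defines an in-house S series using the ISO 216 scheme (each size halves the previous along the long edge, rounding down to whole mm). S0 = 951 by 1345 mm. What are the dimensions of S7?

S1 = 672 × 951 mm (from S0 by 1 halving).
S2: ⌊951/2⌋ × 672 = 475 × 672 mm
S3: ⌊672/2⌋ × 475 = 336 × 475 mm
S4: ⌊475/2⌋ × 336 = 237 × 336 mm
S5: ⌊336/2⌋ × 237 = 168 × 237 mm
S6: ⌊237/2⌋ × 168 = 118 × 168 mm
S7: ⌊168/2⌋ × 118 = 84 × 118 mm

84 × 118 mm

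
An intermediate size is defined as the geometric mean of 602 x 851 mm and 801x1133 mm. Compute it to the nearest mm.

Short side: √(602 · 801) = √482202 ≈ 694.4 → 694 mm
Long side: √(851 · 1133) = √964183 ≈ 981.9 → 982 mm

694 × 982 mm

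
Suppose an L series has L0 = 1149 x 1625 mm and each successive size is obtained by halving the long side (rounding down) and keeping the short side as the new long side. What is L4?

L1: ⌊1625/2⌋ × 1149 = 812 × 1149 mm
L2: ⌊1149/2⌋ × 812 = 574 × 812 mm
L3: ⌊812/2⌋ × 574 = 406 × 574 mm
L4: ⌊574/2⌋ × 406 = 287 × 406 mm

287 × 406 mm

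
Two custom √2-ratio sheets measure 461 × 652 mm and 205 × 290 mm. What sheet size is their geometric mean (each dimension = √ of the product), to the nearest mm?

Short side: √(461 · 205) = √94505 ≈ 307.4 → 307 mm
Long side: √(652 · 290) = √189080 ≈ 434.8 → 435 mm

307 × 435 mm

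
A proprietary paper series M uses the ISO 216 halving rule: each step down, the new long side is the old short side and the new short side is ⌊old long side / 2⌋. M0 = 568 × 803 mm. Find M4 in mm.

142 × 200 mm

M1 = 401 × 568 mm (from M0 by 1 halving).
M2: ⌊568/2⌋ × 401 = 284 × 401 mm
M3: ⌊401/2⌋ × 284 = 200 × 284 mm
M4: ⌊284/2⌋ × 200 = 142 × 200 mm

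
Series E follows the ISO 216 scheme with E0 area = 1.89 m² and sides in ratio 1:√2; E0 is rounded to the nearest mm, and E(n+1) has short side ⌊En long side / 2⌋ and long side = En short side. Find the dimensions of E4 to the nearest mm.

Let E0's short side be w mm. w · w√2 = 1.89 m² = 1,890,000 mm², so w ≈ 1156.0 mm and w√2 ≈ 1634.9 mm → E0 = 1156 × 1635 mm.
E1: ⌊1635/2⌋ × 1156 = 817 × 1156 mm
E2: ⌊1156/2⌋ × 817 = 578 × 817 mm
E3: ⌊817/2⌋ × 578 = 408 × 578 mm
E4: ⌊578/2⌋ × 408 = 289 × 408 mm

289 × 408 mm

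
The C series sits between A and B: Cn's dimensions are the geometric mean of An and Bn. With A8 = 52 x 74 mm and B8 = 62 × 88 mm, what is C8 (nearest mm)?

57 × 81 mm

Short side: √(52 · 62) = √3224 ≈ 56.8 → 57 mm
Long side: √(74 · 88) = √6512 ≈ 80.7 → 81 mm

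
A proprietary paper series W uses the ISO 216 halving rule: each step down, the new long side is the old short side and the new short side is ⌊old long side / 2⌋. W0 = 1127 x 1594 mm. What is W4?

281 × 398 mm

W1: ⌊1594/2⌋ × 1127 = 797 × 1127 mm
W2: ⌊1127/2⌋ × 797 = 563 × 797 mm
W3: ⌊797/2⌋ × 563 = 398 × 563 mm
W4: ⌊563/2⌋ × 398 = 281 × 398 mm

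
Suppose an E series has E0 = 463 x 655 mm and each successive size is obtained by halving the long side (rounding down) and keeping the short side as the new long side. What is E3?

163 × 231 mm

E1: ⌊655/2⌋ × 463 = 327 × 463 mm
E2: ⌊463/2⌋ × 327 = 231 × 327 mm
E3: ⌊327/2⌋ × 231 = 163 × 231 mm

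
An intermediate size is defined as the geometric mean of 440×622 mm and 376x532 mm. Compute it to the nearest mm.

Short side: √(440 · 376) = √165440 ≈ 406.7 → 407 mm
Long side: √(622 · 532) = √330904 ≈ 575.2 → 575 mm

407 × 575 mm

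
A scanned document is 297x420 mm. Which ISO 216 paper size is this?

A3 (297 × 420 mm)

Aspect ratio 420/297 ≈ 1.414 — close to the ISO √2 ≈ 1.414.
In the A-series (A0 area = 1 m²): A3 = 297 × 420 mm.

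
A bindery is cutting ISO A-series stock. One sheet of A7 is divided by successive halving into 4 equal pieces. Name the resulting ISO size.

A9

4 = 2^2, so 2 halving steps.
A7 → A8 → … → A9 after 2 steps.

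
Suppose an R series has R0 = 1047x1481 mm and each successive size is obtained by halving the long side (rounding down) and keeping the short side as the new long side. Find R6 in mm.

130 × 185 mm

R1 = 740 × 1047 mm (from R0 by 1 halving).
R2: ⌊1047/2⌋ × 740 = 523 × 740 mm
R3: ⌊740/2⌋ × 523 = 370 × 523 mm
R4: ⌊523/2⌋ × 370 = 261 × 370 mm
R5: ⌊370/2⌋ × 261 = 185 × 261 mm
R6: ⌊261/2⌋ × 185 = 130 × 185 mm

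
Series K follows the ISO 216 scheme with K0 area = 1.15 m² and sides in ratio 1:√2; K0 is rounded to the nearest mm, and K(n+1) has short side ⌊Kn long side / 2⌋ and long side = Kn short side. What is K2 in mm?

Let K0's short side be w mm. w · w√2 = 1.15 m² = 1,150,000 mm², so w ≈ 901.8 mm and w√2 ≈ 1275.3 mm → K0 = 902 × 1275 mm.
K1: ⌊1275/2⌋ × 902 = 637 × 902 mm
K2: ⌊902/2⌋ × 637 = 451 × 637 mm

451 × 637 mm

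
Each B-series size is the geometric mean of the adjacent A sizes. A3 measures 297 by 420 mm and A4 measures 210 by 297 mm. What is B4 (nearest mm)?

250 × 353 mm

Short side: √(297 · 210) = √62370 ≈ 249.7 → 250 mm
Long side: √(420 · 297) = √124740 ≈ 353.2 → 353 mm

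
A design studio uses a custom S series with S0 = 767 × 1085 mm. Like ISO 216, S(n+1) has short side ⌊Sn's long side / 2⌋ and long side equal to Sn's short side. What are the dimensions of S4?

S1: ⌊1085/2⌋ × 767 = 542 × 767 mm
S2: ⌊767/2⌋ × 542 = 383 × 542 mm
S3: ⌊542/2⌋ × 383 = 271 × 383 mm
S4: ⌊383/2⌋ × 271 = 191 × 271 mm

191 × 271 mm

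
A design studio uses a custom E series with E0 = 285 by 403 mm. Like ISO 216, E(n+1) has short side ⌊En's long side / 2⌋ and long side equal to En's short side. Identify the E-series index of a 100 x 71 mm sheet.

E0: 285 × 403 mm
E1: 201 × 285 mm
E2: 142 × 201 mm
E3: 100 × 142 mm
E4: 71 × 100 mm
E5: 50 × 71 mm
→ matches E4.

E4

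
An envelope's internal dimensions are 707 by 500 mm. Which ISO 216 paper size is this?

Aspect ratio 707/500 ≈ 1.414 — close to the ISO √2 ≈ 1.414.
In the B-series (B0 = 1000 × 1414 mm): B2 = 500 × 707 mm.

B2 (500 × 707 mm)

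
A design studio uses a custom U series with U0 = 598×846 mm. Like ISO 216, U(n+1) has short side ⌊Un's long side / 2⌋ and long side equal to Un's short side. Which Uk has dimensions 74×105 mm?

U0: 598 × 846 mm
U1: 423 × 598 mm
U2: 299 × 423 mm
U3: 211 × 299 mm
U4: 149 × 211 mm
U5: 105 × 149 mm
U6: 74 × 105 mm
U7: 52 × 74 mm
→ matches U6.

U6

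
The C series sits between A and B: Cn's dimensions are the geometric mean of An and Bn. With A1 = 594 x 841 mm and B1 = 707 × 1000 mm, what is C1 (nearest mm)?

Short side: √(594 · 707) = √419958 ≈ 648.0 → 648 mm
Long side: √(841 · 1000) = √841000 ≈ 917.1 → 917 mm

648 × 917 mm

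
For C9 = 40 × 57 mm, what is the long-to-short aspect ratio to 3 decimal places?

1.425

57 / 40 = 1.425
ISO 216 targets √2 ≈ 1.414; the +0.011 deviation is from mm rounding.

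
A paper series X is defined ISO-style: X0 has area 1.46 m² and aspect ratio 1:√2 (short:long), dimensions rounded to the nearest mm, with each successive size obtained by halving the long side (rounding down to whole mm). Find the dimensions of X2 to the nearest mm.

508 × 718 mm

Let X0's short side be w mm. w · w√2 = 1.46 m² = 1,460,000 mm², so w ≈ 1016.1 mm and w√2 ≈ 1436.9 mm → X0 = 1016 × 1437 mm.
X1: ⌊1437/2⌋ × 1016 = 718 × 1016 mm
X2: ⌊1016/2⌋ × 718 = 508 × 718 mm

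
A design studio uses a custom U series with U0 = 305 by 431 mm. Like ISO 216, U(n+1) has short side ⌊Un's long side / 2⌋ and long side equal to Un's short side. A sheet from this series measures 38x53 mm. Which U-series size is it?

U0: 305 × 431 mm
U1: 215 × 305 mm
U2: 152 × 215 mm
U3: 107 × 152 mm
U4: 76 × 107 mm
U5: 53 × 76 mm
U6: 38 × 53 mm
U7: 26 × 38 mm
→ matches U6.

U6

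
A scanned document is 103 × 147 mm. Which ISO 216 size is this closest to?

Aspect ratio 147/103 ≈ 1.427 — close to the ISO √2 ≈ 1.414.
In the A-series (A0 area = 1 m²): A6 = 105 × 148 mm.
Off by 3 mm total — nearest standard size.

A6 (105 × 148 mm)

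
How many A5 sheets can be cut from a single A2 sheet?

Each ISO step halves the sheet: 1 × A2 → 2 × A3 → 4 × A4 → 8 × A5
From A2 to A5 is 3 halving steps: 2^3 = 8.

8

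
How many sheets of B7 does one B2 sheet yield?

B2 = 500 × 707 mm; B7 = 88 × 125 mm.
Each halving step doubles the count; 5 steps from B2 to B7.
2^5 = 32.

32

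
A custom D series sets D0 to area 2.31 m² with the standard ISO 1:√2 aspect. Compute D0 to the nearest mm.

Let the short side be w mm. Then w · w√2 = 2.31 m² = 2,310,000 mm².
w² = 2,310,000/√2, so w ≈ 1278.1 mm; long side = w√2 ≈ 1807.4 mm.

1278 × 1807 mm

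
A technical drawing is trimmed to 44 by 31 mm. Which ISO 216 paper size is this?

B10 (31 × 44 mm)

Aspect ratio 44/31 ≈ 1.419 — close to the ISO √2 ≈ 1.414.
In the B-series (B0 = 1000 × 1414 mm): B10 = 31 × 44 mm.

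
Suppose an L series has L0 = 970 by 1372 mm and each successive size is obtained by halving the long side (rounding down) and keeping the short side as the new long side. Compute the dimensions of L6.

L1: ⌊1372/2⌋ × 970 = 686 × 970 mm
L2: ⌊970/2⌋ × 686 = 485 × 686 mm
L3: ⌊686/2⌋ × 485 = 343 × 485 mm
L4: ⌊485/2⌋ × 343 = 242 × 343 mm
L5: ⌊343/2⌋ × 242 = 171 × 242 mm
L6: ⌊242/2⌋ × 171 = 121 × 171 mm

121 × 171 mm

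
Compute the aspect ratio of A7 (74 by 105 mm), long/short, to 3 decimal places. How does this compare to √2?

1.419

105 / 74 = 1.419
ISO 216 targets √2 ≈ 1.414; the +0.005 deviation is from mm rounding.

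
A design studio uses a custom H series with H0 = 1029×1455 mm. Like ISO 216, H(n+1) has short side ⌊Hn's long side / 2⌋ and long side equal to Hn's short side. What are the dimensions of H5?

181 × 257 mm

H1: ⌊1455/2⌋ × 1029 = 727 × 1029 mm
H2: ⌊1029/2⌋ × 727 = 514 × 727 mm
H3: ⌊727/2⌋ × 514 = 363 × 514 mm
H4: ⌊514/2⌋ × 363 = 257 × 363 mm
H5: ⌊363/2⌋ × 257 = 181 × 257 mm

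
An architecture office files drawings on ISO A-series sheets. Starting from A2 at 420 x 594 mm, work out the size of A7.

A3: ⌊594/2⌋ × 420 = 297 × 420 mm
A4: ⌊420/2⌋ × 297 = 210 × 297 mm
A5: ⌊297/2⌋ × 210 = 148 × 210 mm
A6: ⌊210/2⌋ × 148 = 105 × 148 mm
A7: ⌊148/2⌋ × 105 = 74 × 105 mm

74 × 105 mm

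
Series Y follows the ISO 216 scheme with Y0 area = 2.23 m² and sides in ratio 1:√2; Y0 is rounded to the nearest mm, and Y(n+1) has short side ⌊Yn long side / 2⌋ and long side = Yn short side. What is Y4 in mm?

314 × 444 mm

Let Y0's short side be w mm. w · w√2 = 2.23 m² = 2,230,000 mm², so w ≈ 1255.7 mm and w√2 ≈ 1775.9 mm → Y0 = 1256 × 1776 mm.
Y1: ⌊1776/2⌋ × 1256 = 888 × 1256 mm
Y2: ⌊1256/2⌋ × 888 = 628 × 888 mm
Y3: ⌊888/2⌋ × 628 = 444 × 628 mm
Y4: ⌊628/2⌋ × 444 = 314 × 444 mm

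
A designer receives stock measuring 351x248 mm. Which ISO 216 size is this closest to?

B4 (250 × 353 mm)

Aspect ratio 351/248 ≈ 1.415 — close to the ISO √2 ≈ 1.414.
In the B-series (B0 = 1000 × 1414 mm): B4 = 250 × 353 mm.
Off by 4 mm total — nearest standard size.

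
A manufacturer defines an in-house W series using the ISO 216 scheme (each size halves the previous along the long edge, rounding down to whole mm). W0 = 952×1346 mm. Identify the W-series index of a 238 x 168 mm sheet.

W0: 952 × 1346 mm
W1: 673 × 952 mm
W2: 476 × 673 mm
W3: 336 × 476 mm
W4: 238 × 336 mm
W5: 168 × 238 mm
W6: 119 × 168 mm
→ matches W5.

W5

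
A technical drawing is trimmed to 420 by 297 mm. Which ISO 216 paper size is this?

Aspect ratio 420/297 ≈ 1.414 — close to the ISO √2 ≈ 1.414.
In the A-series (A0 area = 1 m²): A3 = 297 × 420 mm.

A3 (297 × 420 mm)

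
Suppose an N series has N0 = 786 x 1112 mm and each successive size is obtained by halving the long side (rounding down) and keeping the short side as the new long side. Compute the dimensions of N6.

98 × 139 mm

N1: ⌊1112/2⌋ × 786 = 556 × 786 mm
N2: ⌊786/2⌋ × 556 = 393 × 556 mm
N3: ⌊556/2⌋ × 393 = 278 × 393 mm
N4: ⌊393/2⌋ × 278 = 196 × 278 mm
N5: ⌊278/2⌋ × 196 = 139 × 196 mm
N6: ⌊196/2⌋ × 139 = 98 × 139 mm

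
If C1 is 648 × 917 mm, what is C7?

81 × 114 mm

C2: ⌊917/2⌋ × 648 = 458 × 648 mm
C3: ⌊648/2⌋ × 458 = 324 × 458 mm
C4: ⌊458/2⌋ × 324 = 229 × 324 mm
C5: ⌊324/2⌋ × 229 = 162 × 229 mm
C6: ⌊229/2⌋ × 162 = 114 × 162 mm
C7: ⌊162/2⌋ × 114 = 81 × 114 mm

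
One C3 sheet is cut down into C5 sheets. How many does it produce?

4

C3 = 324 × 458 mm; C5 = 162 × 229 mm.
Each halving step doubles the count; 2 steps from C3 to C5.
2^2 = 4.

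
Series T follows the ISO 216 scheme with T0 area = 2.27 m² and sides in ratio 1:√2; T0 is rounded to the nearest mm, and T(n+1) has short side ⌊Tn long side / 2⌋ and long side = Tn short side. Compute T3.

Let T0's short side be w mm. w · w√2 = 2.27 m² = 2,270,000 mm², so w ≈ 1266.9 mm and w√2 ≈ 1791.7 mm → T0 = 1267 × 1792 mm.
T1: ⌊1792/2⌋ × 1267 = 896 × 1267 mm
T2: ⌊1267/2⌋ × 896 = 633 × 896 mm
T3: ⌊896/2⌋ × 633 = 448 × 633 mm

448 × 633 mm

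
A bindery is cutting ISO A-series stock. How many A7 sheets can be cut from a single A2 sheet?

Each ISO step halves the sheet: 1 × A2 → 2 × A3 → 4 × A4 → 8 × A5 → …
From A2 to A7 is 5 halving steps: 2^5 = 32.

32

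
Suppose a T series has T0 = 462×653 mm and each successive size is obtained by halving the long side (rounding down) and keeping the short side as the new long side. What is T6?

T1: ⌊653/2⌋ × 462 = 326 × 462 mm
T2: ⌊462/2⌋ × 326 = 231 × 326 mm
T3: ⌊326/2⌋ × 231 = 163 × 231 mm
T4: ⌊231/2⌋ × 163 = 115 × 163 mm
T5: ⌊163/2⌋ × 115 = 81 × 115 mm
T6: ⌊115/2⌋ × 81 = 57 × 81 mm

57 × 81 mm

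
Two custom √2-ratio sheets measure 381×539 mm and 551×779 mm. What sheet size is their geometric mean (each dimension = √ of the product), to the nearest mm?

Short side: √(381 · 551) = √209931 ≈ 458.2 → 458 mm
Long side: √(539 · 779) = √419881 ≈ 648.0 → 648 mm

458 × 648 mm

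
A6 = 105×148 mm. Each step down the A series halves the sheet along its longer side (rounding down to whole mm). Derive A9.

A7: ⌊148/2⌋ × 105 = 74 × 105 mm
A8: ⌊105/2⌋ × 74 = 52 × 74 mm
A9: ⌊74/2⌋ × 52 = 37 × 52 mm

37 × 52 mm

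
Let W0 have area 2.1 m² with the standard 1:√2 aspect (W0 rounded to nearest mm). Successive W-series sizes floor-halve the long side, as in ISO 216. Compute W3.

430 × 609 mm

Let W0's short side be w mm. w · w√2 = 2.1 m² = 2,100,000 mm², so w ≈ 1218.6 mm and w√2 ≈ 1723.3 mm → W0 = 1219 × 1723 mm.
W1: ⌊1723/2⌋ × 1219 = 861 × 1219 mm
W2: ⌊1219/2⌋ × 861 = 609 × 861 mm
W3: ⌊861/2⌋ × 609 = 430 × 609 mm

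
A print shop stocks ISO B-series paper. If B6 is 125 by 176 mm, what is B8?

B7: ⌊176/2⌋ × 125 = 88 × 125 mm
B8: ⌊125/2⌋ × 88 = 62 × 88 mm

62 × 88 mm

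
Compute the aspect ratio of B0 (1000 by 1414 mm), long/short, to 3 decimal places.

1414 / 1000 = 1.414
Matches √2 ≈ 1.414 — the ISO 216 defining ratio.

1.414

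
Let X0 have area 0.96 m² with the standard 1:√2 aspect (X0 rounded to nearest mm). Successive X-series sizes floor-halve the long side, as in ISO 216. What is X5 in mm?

145 × 206 mm

Let X0's short side be w mm. w · w√2 = 0.96 m² = 960,000 mm², so w ≈ 823.9 mm and w√2 ≈ 1165.2 mm → X0 = 824 × 1165 mm.
X1: ⌊1165/2⌋ × 824 = 582 × 824 mm
X2: ⌊824/2⌋ × 582 = 412 × 582 mm
X3: ⌊582/2⌋ × 412 = 291 × 412 mm
X4: ⌊412/2⌋ × 291 = 206 × 291 mm
X5: ⌊291/2⌋ × 206 = 145 × 206 mm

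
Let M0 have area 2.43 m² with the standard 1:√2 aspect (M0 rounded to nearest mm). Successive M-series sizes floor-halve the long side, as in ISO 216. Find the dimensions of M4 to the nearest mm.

327 × 463 mm

Let M0's short side be w mm. w · w√2 = 2.43 m² = 2,430,000 mm², so w ≈ 1310.8 mm and w√2 ≈ 1853.8 mm → M0 = 1311 × 1854 mm.
M1: ⌊1854/2⌋ × 1311 = 927 × 1311 mm
M2: ⌊1311/2⌋ × 927 = 655 × 927 mm
M3: ⌊927/2⌋ × 655 = 463 × 655 mm
M4: ⌊655/2⌋ × 463 = 327 × 463 mm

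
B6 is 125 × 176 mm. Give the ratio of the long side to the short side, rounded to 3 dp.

1.408

176 / 125 = 1.408
ISO 216 targets √2 ≈ 1.414; the -0.006 deviation is from mm rounding.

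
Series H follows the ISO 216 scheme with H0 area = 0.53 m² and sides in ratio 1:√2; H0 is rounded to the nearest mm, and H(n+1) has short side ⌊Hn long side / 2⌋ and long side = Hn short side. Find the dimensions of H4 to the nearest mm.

Let H0's short side be w mm. w · w√2 = 0.53 m² = 530,000 mm², so w ≈ 612.2 mm and w√2 ≈ 865.8 mm → H0 = 612 × 866 mm.
H1: ⌊866/2⌋ × 612 = 433 × 612 mm
H2: ⌊612/2⌋ × 433 = 306 × 433 mm
H3: ⌊433/2⌋ × 306 = 216 × 306 mm
H4: ⌊306/2⌋ × 216 = 153 × 216 mm

153 × 216 mm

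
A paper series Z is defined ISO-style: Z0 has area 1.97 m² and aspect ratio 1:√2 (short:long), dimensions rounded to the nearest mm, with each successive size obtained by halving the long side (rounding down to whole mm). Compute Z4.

295 × 417 mm

Let Z0's short side be w mm. w · w√2 = 1.97 m² = 1,970,000 mm², so w ≈ 1180.3 mm and w√2 ≈ 1669.1 mm → Z0 = 1180 × 1669 mm.
Z1: ⌊1669/2⌋ × 1180 = 834 × 1180 mm
Z2: ⌊1180/2⌋ × 834 = 590 × 834 mm
Z3: ⌊834/2⌋ × 590 = 417 × 590 mm
Z4: ⌊590/2⌋ × 417 = 295 × 417 mm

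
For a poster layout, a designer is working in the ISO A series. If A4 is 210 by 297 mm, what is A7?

74 × 105 mm

A5: ⌊297/2⌋ × 210 = 148 × 210 mm
A6: ⌊210/2⌋ × 148 = 105 × 148 mm
A7: ⌊148/2⌋ × 105 = 74 × 105 mm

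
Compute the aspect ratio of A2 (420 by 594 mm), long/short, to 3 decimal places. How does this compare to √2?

1.414

594 / 420 = 1.414
Matches √2 ≈ 1.414 — the ISO 216 defining ratio.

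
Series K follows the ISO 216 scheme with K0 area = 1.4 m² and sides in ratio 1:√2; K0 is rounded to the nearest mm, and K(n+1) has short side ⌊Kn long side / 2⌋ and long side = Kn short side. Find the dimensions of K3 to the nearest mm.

351 × 497 mm

Let K0's short side be w mm. w · w√2 = 1.4 m² = 1,400,000 mm², so w ≈ 995.0 mm and w√2 ≈ 1407.1 mm → K0 = 995 × 1407 mm.
K1: ⌊1407/2⌋ × 995 = 703 × 995 mm
K2: ⌊995/2⌋ × 703 = 497 × 703 mm
K3: ⌊703/2⌋ × 497 = 351 × 497 mm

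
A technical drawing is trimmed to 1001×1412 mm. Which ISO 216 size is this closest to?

Aspect ratio 1412/1001 ≈ 1.411 — close to the ISO √2 ≈ 1.414.
In the B-series (B0 = 1000 × 1414 mm): B0 = 1000 × 1414 mm.
Off by 3 mm total — nearest standard size.

B0 (1000 × 1414 mm)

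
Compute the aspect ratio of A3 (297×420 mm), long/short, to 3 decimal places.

1.414

420 / 297 = 1.414
Matches √2 ≈ 1.414 — the ISO 216 defining ratio.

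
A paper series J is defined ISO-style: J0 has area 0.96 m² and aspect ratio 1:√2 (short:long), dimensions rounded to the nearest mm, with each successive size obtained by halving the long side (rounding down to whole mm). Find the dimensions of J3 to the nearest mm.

Let J0's short side be w mm. w · w√2 = 0.96 m² = 960,000 mm², so w ≈ 823.9 mm and w√2 ≈ 1165.2 mm → J0 = 824 × 1165 mm.
J1: ⌊1165/2⌋ × 824 = 582 × 824 mm
J2: ⌊824/2⌋ × 582 = 412 × 582 mm
J3: ⌊582/2⌋ × 412 = 291 × 412 mm

291 × 412 mm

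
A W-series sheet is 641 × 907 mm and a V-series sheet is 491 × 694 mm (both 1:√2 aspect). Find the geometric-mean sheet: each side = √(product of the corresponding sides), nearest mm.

561 × 793 mm

Short side: √(641 · 491) = √314731 ≈ 561.0 → 561 mm
Long side: √(907 · 694) = √629458 ≈ 793.4 → 793 mm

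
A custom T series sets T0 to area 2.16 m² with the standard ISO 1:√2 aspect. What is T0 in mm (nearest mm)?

Let the short side be w mm. Then w · w√2 = 2.16 m² = 2,160,000 mm².
w² = 2,160,000/√2, so w ≈ 1235.9 mm; long side = w√2 ≈ 1747.8 mm.

1236 × 1748 mm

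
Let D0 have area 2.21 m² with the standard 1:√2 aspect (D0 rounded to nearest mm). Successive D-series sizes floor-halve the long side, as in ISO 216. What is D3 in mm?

Let D0's short side be w mm. w · w√2 = 2.21 m² = 2,210,000 mm², so w ≈ 1250.1 mm and w√2 ≈ 1767.9 mm → D0 = 1250 × 1768 mm.
D1: ⌊1768/2⌋ × 1250 = 884 × 1250 mm
D2: ⌊1250/2⌋ × 884 = 625 × 884 mm
D3: ⌊884/2⌋ × 625 = 442 × 625 mm

442 × 625 mm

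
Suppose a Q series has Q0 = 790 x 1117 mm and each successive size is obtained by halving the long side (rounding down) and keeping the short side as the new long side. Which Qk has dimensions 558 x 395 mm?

Q0: 790 × 1117 mm
Q1: 558 × 790 mm
Q2: 395 × 558 mm
Q3: 279 × 395 mm
→ matches Q2.

Q2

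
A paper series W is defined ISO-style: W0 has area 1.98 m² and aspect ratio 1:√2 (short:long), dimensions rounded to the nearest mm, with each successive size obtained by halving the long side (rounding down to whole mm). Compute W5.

Let W0's short side be w mm. w · w√2 = 1.98 m² = 1,980,000 mm², so w ≈ 1183.2 mm and w√2 ≈ 1673.4 mm → W0 = 1183 × 1673 mm.
W1: ⌊1673/2⌋ × 1183 = 836 × 1183 mm
W2: ⌊1183/2⌋ × 836 = 591 × 836 mm
W3: ⌊836/2⌋ × 591 = 418 × 591 mm
W4: ⌊591/2⌋ × 418 = 295 × 418 mm
W5: ⌊418/2⌋ × 295 = 209 × 295 mm

209 × 295 mm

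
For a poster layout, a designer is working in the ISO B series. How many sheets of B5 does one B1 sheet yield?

Each ISO step halves the sheet: 1 × B1 → 2 × B2 → 4 × B3 → 8 × B4 → …
From B1 to B5 is 4 halving steps: 2^4 = 16.

16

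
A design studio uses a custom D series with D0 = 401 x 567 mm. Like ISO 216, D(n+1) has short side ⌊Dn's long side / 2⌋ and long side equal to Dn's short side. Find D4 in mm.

100 × 141 mm

D1: ⌊567/2⌋ × 401 = 283 × 401 mm
D2: ⌊401/2⌋ × 283 = 200 × 283 mm
D3: ⌊283/2⌋ × 200 = 141 × 200 mm
D4: ⌊200/2⌋ × 141 = 100 × 141 mm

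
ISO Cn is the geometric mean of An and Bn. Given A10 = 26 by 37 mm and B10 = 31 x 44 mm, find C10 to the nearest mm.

Short side: √(26 · 31) = √806 ≈ 28.4 → 28 mm
Long side: √(37 · 44) = √1628 ≈ 40.3 → 40 mm

28 × 40 mm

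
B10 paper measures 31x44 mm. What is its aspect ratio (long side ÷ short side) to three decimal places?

1.419

44 / 31 = 1.419
ISO 216 targets √2 ≈ 1.414; the +0.005 deviation is from mm rounding.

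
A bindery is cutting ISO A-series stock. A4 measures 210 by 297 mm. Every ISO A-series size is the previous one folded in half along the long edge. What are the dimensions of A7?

A5: ⌊297/2⌋ × 210 = 148 × 210 mm
A6: ⌊210/2⌋ × 148 = 105 × 148 mm
A7: ⌊148/2⌋ × 105 = 74 × 105 mm

74 × 105 mm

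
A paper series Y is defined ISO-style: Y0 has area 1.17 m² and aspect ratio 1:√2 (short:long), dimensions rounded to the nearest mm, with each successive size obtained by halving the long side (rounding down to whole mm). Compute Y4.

227 × 321 mm

Let Y0's short side be w mm. w · w√2 = 1.17 m² = 1,170,000 mm², so w ≈ 909.6 mm and w√2 ≈ 1286.3 mm → Y0 = 910 × 1286 mm.
Y1: ⌊1286/2⌋ × 910 = 643 × 910 mm
Y2: ⌊910/2⌋ × 643 = 455 × 643 mm
Y3: ⌊643/2⌋ × 455 = 321 × 455 mm
Y4: ⌊455/2⌋ × 321 = 227 × 321 mm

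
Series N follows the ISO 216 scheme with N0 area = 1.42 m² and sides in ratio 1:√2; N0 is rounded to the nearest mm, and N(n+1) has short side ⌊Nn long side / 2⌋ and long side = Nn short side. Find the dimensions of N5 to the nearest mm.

Let N0's short side be w mm. w · w√2 = 1.42 m² = 1,420,000 mm², so w ≈ 1002.0 mm and w√2 ≈ 1417.1 mm → N0 = 1002 × 1417 mm.
N1: ⌊1417/2⌋ × 1002 = 708 × 1002 mm
N2: ⌊1002/2⌋ × 708 = 501 × 708 mm
N3: ⌊708/2⌋ × 501 = 354 × 501 mm
N4: ⌊501/2⌋ × 354 = 250 × 354 mm
N5: ⌊354/2⌋ × 250 = 177 × 250 mm

177 × 250 mm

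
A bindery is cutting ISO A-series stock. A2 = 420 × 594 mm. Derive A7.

74 × 105 mm

A3: ⌊594/2⌋ × 420 = 297 × 420 mm
A4: ⌊420/2⌋ × 297 = 210 × 297 mm
A5: ⌊297/2⌋ × 210 = 148 × 210 mm
A6: ⌊210/2⌋ × 148 = 105 × 148 mm
A7: ⌊148/2⌋ × 105 = 74 × 105 mm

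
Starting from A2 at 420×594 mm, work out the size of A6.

105 × 148 mm

A3: ⌊594/2⌋ × 420 = 297 × 420 mm
A4: ⌊420/2⌋ × 297 = 210 × 297 mm
A5: ⌊297/2⌋ × 210 = 148 × 210 mm
A6: ⌊210/2⌋ × 148 = 105 × 148 mm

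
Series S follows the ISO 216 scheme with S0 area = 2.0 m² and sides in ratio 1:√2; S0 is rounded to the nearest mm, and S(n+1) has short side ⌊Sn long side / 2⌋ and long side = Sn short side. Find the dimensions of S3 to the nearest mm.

420 × 594 mm

Let S0's short side be w mm. w · w√2 = 2.0 m² = 2,000,000 mm², so w ≈ 1189.2 mm and w√2 ≈ 1681.8 mm → S0 = 1189 × 1682 mm.
S1: ⌊1682/2⌋ × 1189 = 841 × 1189 mm
S2: ⌊1189/2⌋ × 841 = 594 × 841 mm
S3: ⌊841/2⌋ × 594 = 420 × 594 mm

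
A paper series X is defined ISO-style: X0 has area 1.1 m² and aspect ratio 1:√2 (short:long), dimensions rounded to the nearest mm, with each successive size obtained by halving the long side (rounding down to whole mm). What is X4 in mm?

Let X0's short side be w mm. w · w√2 = 1.1 m² = 1,100,000 mm², so w ≈ 881.9 mm and w√2 ≈ 1247.3 mm → X0 = 882 × 1247 mm.
X1: ⌊1247/2⌋ × 882 = 623 × 882 mm
X2: ⌊882/2⌋ × 623 = 441 × 623 mm
X3: ⌊623/2⌋ × 441 = 311 × 441 mm
X4: ⌊441/2⌋ × 311 = 220 × 311 mm

220 × 311 mm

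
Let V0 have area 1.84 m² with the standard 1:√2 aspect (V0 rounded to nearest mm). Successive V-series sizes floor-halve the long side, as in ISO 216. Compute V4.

Let V0's short side be w mm. w · w√2 = 1.84 m² = 1,840,000 mm², so w ≈ 1140.6 mm and w√2 ≈ 1613.1 mm → V0 = 1141 × 1613 mm.
V1: ⌊1613/2⌋ × 1141 = 806 × 1141 mm
V2: ⌊1141/2⌋ × 806 = 570 × 806 mm
V3: ⌊806/2⌋ × 570 = 403 × 570 mm
V4: ⌊570/2⌋ × 403 = 285 × 403 mm

285 × 403 mm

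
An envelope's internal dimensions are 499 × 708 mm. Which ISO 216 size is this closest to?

Aspect ratio 708/499 ≈ 1.419 — close to the ISO √2 ≈ 1.414.
In the B-series (B0 = 1000 × 1414 mm): B2 = 500 × 707 mm.
Off by 2 mm total — nearest standard size.

B2 (500 × 707 mm)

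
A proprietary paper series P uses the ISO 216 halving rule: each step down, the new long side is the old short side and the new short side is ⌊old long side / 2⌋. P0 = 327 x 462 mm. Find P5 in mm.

P1: ⌊462/2⌋ × 327 = 231 × 327 mm
P2: ⌊327/2⌋ × 231 = 163 × 231 mm
P3: ⌊231/2⌋ × 163 = 115 × 163 mm
P4: ⌊163/2⌋ × 115 = 81 × 115 mm
P5: ⌊115/2⌋ × 81 = 57 × 81 mm

57 × 81 mm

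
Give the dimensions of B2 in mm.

500 × 707 mm

B0 = 1000 × 1414 mm (B0 has a 1000 mm short side, aspect 1:√2).
B1: ⌊1414/2⌋ × 1000 = 707 × 1000 mm
B2: ⌊1000/2⌋ × 707 = 500 × 707 mm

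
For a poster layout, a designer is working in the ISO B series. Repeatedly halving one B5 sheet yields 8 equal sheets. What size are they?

8 = 2^3, so 3 halving steps.
B5 → B6 → … → B8 after 3 steps.

B8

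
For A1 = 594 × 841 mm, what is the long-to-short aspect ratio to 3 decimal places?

1.416

841 / 594 = 1.416
ISO 216 targets √2 ≈ 1.414; the +0.002 deviation is from mm rounding.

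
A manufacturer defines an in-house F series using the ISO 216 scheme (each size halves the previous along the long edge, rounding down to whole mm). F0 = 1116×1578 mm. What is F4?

F1: ⌊1578/2⌋ × 1116 = 789 × 1116 mm
F2: ⌊1116/2⌋ × 789 = 558 × 789 mm
F3: ⌊789/2⌋ × 558 = 394 × 558 mm
F4: ⌊558/2⌋ × 394 = 279 × 394 mm

279 × 394 mm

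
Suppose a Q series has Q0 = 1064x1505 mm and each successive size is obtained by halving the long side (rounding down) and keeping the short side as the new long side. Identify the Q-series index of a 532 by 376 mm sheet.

Q0: 1064 × 1505 mm
Q1: 752 × 1064 mm
Q2: 532 × 752 mm
Q3: 376 × 532 mm
Q4: 266 × 376 mm
→ matches Q3.

Q3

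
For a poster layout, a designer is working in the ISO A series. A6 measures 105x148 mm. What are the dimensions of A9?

A7: ⌊148/2⌋ × 105 = 74 × 105 mm
A8: ⌊105/2⌋ × 74 = 52 × 74 mm
A9: ⌊74/2⌋ × 52 = 37 × 52 mm

37 × 52 mm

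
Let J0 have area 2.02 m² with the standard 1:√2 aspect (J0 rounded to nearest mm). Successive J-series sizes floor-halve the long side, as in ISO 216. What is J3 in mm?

Let J0's short side be w mm. w · w√2 = 2.02 m² = 2,020,000 mm², so w ≈ 1195.1 mm and w√2 ≈ 1690.2 mm → J0 = 1195 × 1690 mm.
J1: ⌊1690/2⌋ × 1195 = 845 × 1195 mm
J2: ⌊1195/2⌋ × 845 = 597 × 845 mm
J3: ⌊845/2⌋ × 597 = 422 × 597 mm

422 × 597 mm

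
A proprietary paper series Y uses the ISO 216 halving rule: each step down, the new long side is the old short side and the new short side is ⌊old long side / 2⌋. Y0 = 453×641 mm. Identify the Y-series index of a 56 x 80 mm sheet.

Y6

Y0: 453 × 641 mm
Y1: 320 × 453 mm
Y2: 226 × 320 mm
Y3: 160 × 226 mm
Y4: 113 × 160 mm
Y5: 80 × 113 mm
Y6: 56 × 80 mm
Y7: 40 × 56 mm
→ matches Y6.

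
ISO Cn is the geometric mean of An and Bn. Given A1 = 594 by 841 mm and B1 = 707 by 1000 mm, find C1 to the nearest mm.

648 × 917 mm

Short side: √(594 · 707) = √419958 ≈ 648.0 → 648 mm
Long side: √(841 · 1000) = √841000 ≈ 917.1 → 917 mm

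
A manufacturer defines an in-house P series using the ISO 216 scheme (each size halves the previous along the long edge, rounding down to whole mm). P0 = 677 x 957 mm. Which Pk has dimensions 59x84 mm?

P0: 677 × 957 mm
P1: 478 × 677 mm
P2: 338 × 478 mm
P3: 239 × 338 mm
P4: 169 × 239 mm
P5: 119 × 169 mm
P6: 84 × 119 mm
P7: 59 × 84 mm
P8: 42 × 59 mm
→ matches P7.

P7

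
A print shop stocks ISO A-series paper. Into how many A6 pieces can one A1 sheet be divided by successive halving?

32

Each ISO step halves the sheet: 1 × A1 → 2 × A2 → 4 × A3 → 8 × A4 → …
From A1 to A6 is 5 halving steps: 2^5 = 32.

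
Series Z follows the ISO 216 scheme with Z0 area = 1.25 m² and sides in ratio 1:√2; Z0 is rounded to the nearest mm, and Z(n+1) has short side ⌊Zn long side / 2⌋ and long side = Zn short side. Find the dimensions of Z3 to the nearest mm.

Let Z0's short side be w mm. w · w√2 = 1.25 m² = 1,250,000 mm², so w ≈ 940.2 mm and w√2 ≈ 1329.6 mm → Z0 = 940 × 1330 mm.
Z1: ⌊1330/2⌋ × 940 = 665 × 940 mm
Z2: ⌊940/2⌋ × 665 = 470 × 665 mm
Z3: ⌊665/2⌋ × 470 = 332 × 470 mm

332 × 470 mm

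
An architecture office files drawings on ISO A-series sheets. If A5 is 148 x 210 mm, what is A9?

A6: ⌊210/2⌋ × 148 = 105 × 148 mm
A7: ⌊148/2⌋ × 105 = 74 × 105 mm
A8: ⌊105/2⌋ × 74 = 52 × 74 mm
A9: ⌊74/2⌋ × 52 = 37 × 52 mm

37 × 52 mm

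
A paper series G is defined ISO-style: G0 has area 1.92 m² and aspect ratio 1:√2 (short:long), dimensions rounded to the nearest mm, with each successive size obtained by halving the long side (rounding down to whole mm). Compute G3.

Let G0's short side be w mm. w · w√2 = 1.92 m² = 1,920,000 mm², so w ≈ 1165.2 mm and w√2 ≈ 1647.8 mm → G0 = 1165 × 1648 mm.
G1: ⌊1648/2⌋ × 1165 = 824 × 1165 mm
G2: ⌊1165/2⌋ × 824 = 582 × 824 mm
G3: ⌊824/2⌋ × 582 = 412 × 582 mm

412 × 582 mm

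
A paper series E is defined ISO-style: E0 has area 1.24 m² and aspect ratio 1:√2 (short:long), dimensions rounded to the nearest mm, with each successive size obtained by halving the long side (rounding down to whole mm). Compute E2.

468 × 662 mm

Let E0's short side be w mm. w · w√2 = 1.24 m² = 1,240,000 mm², so w ≈ 936.4 mm and w√2 ≈ 1324.2 mm → E0 = 936 × 1324 mm.
E1: ⌊1324/2⌋ × 936 = 662 × 936 mm
E2: ⌊936/2⌋ × 662 = 468 × 662 mm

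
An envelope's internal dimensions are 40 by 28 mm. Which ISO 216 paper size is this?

C10 (28 × 40 mm)

Aspect ratio 40/28 ≈ 1.429 — close to the ISO √2 ≈ 1.414.
In the C-series (envelope sizes, between A and B): C10 = 28 × 40 mm.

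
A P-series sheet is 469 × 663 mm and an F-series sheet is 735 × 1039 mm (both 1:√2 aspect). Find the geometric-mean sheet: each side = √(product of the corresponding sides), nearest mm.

Short side: √(469 · 735) = √344715 ≈ 587.1 → 587 mm
Long side: √(663 · 1039) = √688857 ≈ 830.0 → 830 mm

587 × 830 mm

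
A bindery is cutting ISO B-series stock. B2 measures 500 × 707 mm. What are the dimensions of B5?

176 × 250 mm

B3: ⌊707/2⌋ × 500 = 353 × 500 mm
B4: ⌊500/2⌋ × 353 = 250 × 353 mm
B5: ⌊353/2⌋ × 250 = 176 × 250 mm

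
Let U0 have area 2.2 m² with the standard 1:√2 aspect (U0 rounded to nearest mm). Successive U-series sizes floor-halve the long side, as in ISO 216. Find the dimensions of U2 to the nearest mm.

Let U0's short side be w mm. w · w√2 = 2.2 m² = 2,200,000 mm², so w ≈ 1247.3 mm and w√2 ≈ 1763.9 mm → U0 = 1247 × 1764 mm.
U1: ⌊1764/2⌋ × 1247 = 882 × 1247 mm
U2: ⌊1247/2⌋ × 882 = 623 × 882 mm

623 × 882 mm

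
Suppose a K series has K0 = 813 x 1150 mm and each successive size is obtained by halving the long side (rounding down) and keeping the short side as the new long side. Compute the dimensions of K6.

101 × 143 mm

K1: ⌊1150/2⌋ × 813 = 575 × 813 mm
K2: ⌊813/2⌋ × 575 = 406 × 575 mm
K3: ⌊575/2⌋ × 406 = 287 × 406 mm
K4: ⌊406/2⌋ × 287 = 203 × 287 mm
K5: ⌊287/2⌋ × 203 = 143 × 203 mm
K6: ⌊203/2⌋ × 143 = 101 × 143 mm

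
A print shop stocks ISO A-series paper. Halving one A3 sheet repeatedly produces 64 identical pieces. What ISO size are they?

64 = 2^6, so 6 halving steps.
A3 → A4 → … → A9 after 6 steps.

A9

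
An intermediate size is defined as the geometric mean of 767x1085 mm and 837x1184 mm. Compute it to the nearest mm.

Short side: √(767 · 837) = √641979 ≈ 801.2 → 801 mm
Long side: √(1085 · 1184) = √1284640 ≈ 1133.4 → 1133 mm

801 × 1133 mm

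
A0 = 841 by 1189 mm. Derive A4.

210 × 297 mm

A1: ⌊1189/2⌋ × 841 = 594 × 841 mm
A2: ⌊841/2⌋ × 594 = 420 × 594 mm
A3: ⌊594/2⌋ × 420 = 297 × 420 mm
A4: ⌊420/2⌋ × 297 = 210 × 297 mm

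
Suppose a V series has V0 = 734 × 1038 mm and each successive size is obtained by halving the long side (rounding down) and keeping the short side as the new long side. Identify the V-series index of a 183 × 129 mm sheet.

V0: 734 × 1038 mm
V1: 519 × 734 mm
V2: 367 × 519 mm
V3: 259 × 367 mm
V4: 183 × 259 mm
V5: 129 × 183 mm
V6: 91 × 129 mm
→ matches V5.

V5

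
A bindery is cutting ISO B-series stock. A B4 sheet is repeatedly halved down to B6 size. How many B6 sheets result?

4

Each ISO step halves the sheet: 1 × B4 → 2 × B5 → 4 × B6
From B4 to B6 is 2 halving steps: 2^2 = 4.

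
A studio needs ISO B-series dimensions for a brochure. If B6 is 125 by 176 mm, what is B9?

B7: ⌊176/2⌋ × 125 = 88 × 125 mm
B8: ⌊125/2⌋ × 88 = 62 × 88 mm
B9: ⌊88/2⌋ × 62 = 44 × 62 mm

44 × 62 mm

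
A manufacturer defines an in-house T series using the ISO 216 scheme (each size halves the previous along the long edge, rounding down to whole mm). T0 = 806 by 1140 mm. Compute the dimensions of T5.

T1: ⌊1140/2⌋ × 806 = 570 × 806 mm
T2: ⌊806/2⌋ × 570 = 403 × 570 mm
T3: ⌊570/2⌋ × 403 = 285 × 403 mm
T4: ⌊403/2⌋ × 285 = 201 × 285 mm
T5: ⌊285/2⌋ × 201 = 142 × 201 mm

142 × 201 mm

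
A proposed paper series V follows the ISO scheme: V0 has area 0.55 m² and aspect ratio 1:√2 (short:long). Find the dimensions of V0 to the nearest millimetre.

624 × 882 mm

Let the short side be w mm. Then w · w√2 = 0.55 m² = 550,000 mm².
w² = 550,000/√2, so w ≈ 623.6 mm; long side = w√2 ≈ 881.9 mm.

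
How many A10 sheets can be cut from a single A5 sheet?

32

Each ISO step halves the sheet: 1 × A5 → 2 × A6 → 4 × A7 → 8 × A8 → …
From A5 to A10 is 5 halving steps: 2^5 = 32.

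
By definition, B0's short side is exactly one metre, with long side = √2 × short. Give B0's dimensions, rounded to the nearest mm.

1000 × 1414 mm

Short side = 1000 mm; long side = 1000√2 ≈ 1414.2 mm.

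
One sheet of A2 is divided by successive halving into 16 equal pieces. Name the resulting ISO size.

16 = 2^4, so 4 halving steps.
A2 → A3 → … → A6 after 4 steps.

A6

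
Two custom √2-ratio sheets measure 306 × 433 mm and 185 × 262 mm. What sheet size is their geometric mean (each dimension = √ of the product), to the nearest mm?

238 × 337 mm

Short side: √(306 · 185) = √56610 ≈ 237.9 → 238 mm
Long side: √(433 · 262) = √113446 ≈ 336.8 → 337 mm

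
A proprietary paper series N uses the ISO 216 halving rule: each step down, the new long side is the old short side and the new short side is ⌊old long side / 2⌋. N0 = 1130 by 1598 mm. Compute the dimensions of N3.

N1: ⌊1598/2⌋ × 1130 = 799 × 1130 mm
N2: ⌊1130/2⌋ × 799 = 565 × 799 mm
N3: ⌊799/2⌋ × 565 = 399 × 565 mm

399 × 565 mm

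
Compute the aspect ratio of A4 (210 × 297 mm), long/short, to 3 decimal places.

1.414

297 / 210 = 1.414
Matches √2 ≈ 1.414 — the ISO 216 defining ratio.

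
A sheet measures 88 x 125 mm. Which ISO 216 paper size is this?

B7 (88 × 125 mm)

Aspect ratio 125/88 ≈ 1.420 — close to the ISO √2 ≈ 1.414.
In the B-series (B0 = 1000 × 1414 mm): B7 = 88 × 125 mm.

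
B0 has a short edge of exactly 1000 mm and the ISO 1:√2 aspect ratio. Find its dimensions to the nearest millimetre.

Short side = 1000 mm; long side = 1000√2 ≈ 1414.2 mm.

1000 × 1414 mm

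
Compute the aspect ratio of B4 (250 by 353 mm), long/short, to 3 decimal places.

353 / 250 = 1.412
ISO 216 targets √2 ≈ 1.414; the -0.002 deviation is from mm rounding.

1.412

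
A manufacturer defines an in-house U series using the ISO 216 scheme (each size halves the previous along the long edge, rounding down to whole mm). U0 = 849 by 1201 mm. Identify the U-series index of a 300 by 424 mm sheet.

U3

U0: 849 × 1201 mm
U1: 600 × 849 mm
U2: 424 × 600 mm
U3: 300 × 424 mm
U4: 212 × 300 mm
→ matches U3.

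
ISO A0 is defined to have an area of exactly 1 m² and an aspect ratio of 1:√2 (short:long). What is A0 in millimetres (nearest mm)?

Let the short side be w mm. Then the long side is w√2 and w · w√2 = 10⁶ mm².
w² = 10⁶/√2, so w = 1000 / 2^(1/4) ≈ 840.9 mm; long side = 1000 · 2^(1/4) ≈ 1189.2 mm.

841 × 1189 mm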